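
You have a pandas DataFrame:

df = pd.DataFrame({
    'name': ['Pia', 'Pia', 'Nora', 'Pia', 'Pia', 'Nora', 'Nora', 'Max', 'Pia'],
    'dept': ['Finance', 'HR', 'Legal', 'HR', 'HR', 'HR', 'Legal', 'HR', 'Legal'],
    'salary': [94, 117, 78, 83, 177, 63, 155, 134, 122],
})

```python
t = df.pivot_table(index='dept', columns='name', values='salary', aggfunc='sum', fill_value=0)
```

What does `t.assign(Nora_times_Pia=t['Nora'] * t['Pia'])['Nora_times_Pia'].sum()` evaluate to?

52177

pivot: rows=dept, cols=name, sum(salary):
name     Max  Nora  Pia
dept                   
Finance    0     0   94
HR       134    63  377
Legal      0   233  122
add column Nora_times_Pia = t['Nora'] * t['Pia']:
name     Max  Nora  Pia  Nora_times_Pia
dept                                   
Finance    0     0   94               0
HR       134    63  377           23751
Legal      0   233  122           28426
Taking the sum of column 'Nora_times_Pia' gives 52177.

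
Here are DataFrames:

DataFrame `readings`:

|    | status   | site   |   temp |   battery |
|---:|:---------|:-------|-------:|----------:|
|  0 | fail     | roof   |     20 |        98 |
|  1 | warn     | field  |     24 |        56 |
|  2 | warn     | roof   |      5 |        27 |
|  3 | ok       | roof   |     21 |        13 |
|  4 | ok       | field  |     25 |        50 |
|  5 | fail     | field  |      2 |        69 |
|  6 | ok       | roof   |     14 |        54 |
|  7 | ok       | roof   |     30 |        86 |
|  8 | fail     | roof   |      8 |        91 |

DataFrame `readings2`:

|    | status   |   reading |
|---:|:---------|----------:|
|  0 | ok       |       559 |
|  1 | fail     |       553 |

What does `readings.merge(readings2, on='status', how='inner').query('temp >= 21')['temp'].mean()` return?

merge on 'status' (how='inner') → 7 rows:
  status   site  temp  battery  reading
0   fail   roof    20       98      553
1     ok   roof    21       13      559
2     ok  field    25       50      559
3   fail  field     2       69      553
4     ok   roof    14       54      559
5     ok   roof    30       86      559
6   fail   roof     8       91      553
filter rows where temp >= 21:
  status   site  temp  battery  reading
1     ok   roof    21       13      559
2     ok  field    25       50      559
5     ok   roof    30       86      559
Reading off the mean of column 'temp', we get 25.3333333333.

25.3333333333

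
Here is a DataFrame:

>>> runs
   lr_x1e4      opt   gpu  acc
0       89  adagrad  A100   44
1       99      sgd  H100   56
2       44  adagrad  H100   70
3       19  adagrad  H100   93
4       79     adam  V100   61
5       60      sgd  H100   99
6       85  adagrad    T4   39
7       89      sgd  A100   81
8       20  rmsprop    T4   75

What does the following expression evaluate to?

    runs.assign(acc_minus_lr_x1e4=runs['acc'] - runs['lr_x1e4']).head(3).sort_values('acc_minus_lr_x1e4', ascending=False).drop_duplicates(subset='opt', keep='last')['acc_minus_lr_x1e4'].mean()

add column acc_minus_lr_x1e4 = runs['acc'] - runs['lr_x1e4']:
   lr_x1e4      opt   gpu  acc  acc_minus_lr_x1e4
0       89  adagrad  A100   44                -45
1       99      sgd  H100   56                -43
2       44  adagrad  H100   70                 26
3       19  adagrad  H100   93                 74
4       79     adam  V100   61                -18
5       60      sgd  H100   99                 39
6       85  adagrad    T4   39                -46
7       89      sgd  A100   81                 -8
8       20  rmsprop    T4   75                 55
take first 3 rows:
   lr_x1e4      opt   gpu  acc  acc_minus_lr_x1e4
0       89  adagrad  A100   44                -45
1       99      sgd  H100   56                -43
2       44  adagrad  H100   70                 26
sort by acc_minus_lr_x1e4 descending:
   lr_x1e4      opt   gpu  acc  acc_minus_lr_x1e4
2       44  adagrad  H100   70                 26
1       99      sgd  H100   56                -43
0       89  adagrad  A100   44                -45
drop duplicate opt (keep=last):
   lr_x1e4      opt   gpu  acc  acc_minus_lr_x1e4
1       99      sgd  H100   56                -43
0       89  adagrad  A100   44                -45
So mean() = -44.0.

-44.0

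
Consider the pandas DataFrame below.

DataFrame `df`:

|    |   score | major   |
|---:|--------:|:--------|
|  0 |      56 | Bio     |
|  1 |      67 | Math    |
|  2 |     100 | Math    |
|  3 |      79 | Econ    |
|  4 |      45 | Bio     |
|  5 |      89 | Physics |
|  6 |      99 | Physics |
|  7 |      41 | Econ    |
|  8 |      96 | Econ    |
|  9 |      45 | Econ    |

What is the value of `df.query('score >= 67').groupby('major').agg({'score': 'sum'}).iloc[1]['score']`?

filter rows where score >= 67:
   score    major
1     67     Math
2    100     Math
3     79     Econ
5     89  Physics
6     99  Physics
8     96     Econ
group by major, sum of score:
         score
major         
Econ       175
Math       167
Physics    188
value at position 1, column 'score' → 167

167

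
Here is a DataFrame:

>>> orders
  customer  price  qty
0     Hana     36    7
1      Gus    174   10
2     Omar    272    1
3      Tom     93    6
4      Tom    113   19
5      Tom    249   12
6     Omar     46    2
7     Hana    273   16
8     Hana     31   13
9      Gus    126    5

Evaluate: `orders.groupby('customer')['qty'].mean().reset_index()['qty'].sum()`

group by customer, mean of qty:
customer
Gus      7.500000
Hana    12.000000
Omar     1.500000
Tom     12.333333
Name: qty, dtype: float64
reset_index():
  customer        qty
0      Gus   7.500000
1     Hana  12.000000
2     Omar   1.500000
3      Tom  12.333333

33.3333333333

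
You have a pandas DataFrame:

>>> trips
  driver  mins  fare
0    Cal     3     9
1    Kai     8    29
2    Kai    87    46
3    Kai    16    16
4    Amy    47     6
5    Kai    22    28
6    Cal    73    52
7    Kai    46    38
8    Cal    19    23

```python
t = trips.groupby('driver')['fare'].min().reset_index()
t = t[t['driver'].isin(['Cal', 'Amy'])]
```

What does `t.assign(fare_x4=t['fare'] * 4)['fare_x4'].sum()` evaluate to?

60

group by driver, min of fare:
driver
Amy     6
Cal     9
Kai    16
Name: fare, dtype: int64
reset_index():
  driver  fare
0    Amy     6
1    Cal     9
2    Kai    16
filter rows where driver in ['Cal', 'Amy']:
  driver  fare
0    Amy     6
1    Cal     9
add column fare_x4 = t['fare'] * 4:
  driver  fare  fare_x4
0    Amy     6       24
1    Cal     9       36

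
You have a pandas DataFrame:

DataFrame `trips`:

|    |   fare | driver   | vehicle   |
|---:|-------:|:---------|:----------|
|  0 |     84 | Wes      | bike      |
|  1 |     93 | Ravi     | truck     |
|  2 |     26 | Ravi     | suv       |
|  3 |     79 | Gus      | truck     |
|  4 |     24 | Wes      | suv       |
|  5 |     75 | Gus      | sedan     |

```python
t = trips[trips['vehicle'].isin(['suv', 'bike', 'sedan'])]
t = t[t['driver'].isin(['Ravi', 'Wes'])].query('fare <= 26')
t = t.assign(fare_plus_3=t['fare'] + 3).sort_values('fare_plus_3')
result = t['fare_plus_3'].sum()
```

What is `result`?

filter rows where vehicle in ['suv', 'bike', 'sedan']:
   fare driver vehicle
0    84    Wes    bike
2    26   Ravi     suv
4    24    Wes     suv
5    75    Gus   sedan
filter rows where driver in ['Ravi', 'Wes']:
   fare driver vehicle
0    84    Wes    bike
2    26   Ravi     suv
4    24    Wes     suv
filter rows where fare <= 26:
   fare driver vehicle
2    26   Ravi     suv
4    24    Wes     suv
add column fare_plus_3 = t['fare'] + 3:
   fare driver vehicle  fare_plus_3
2    26   Ravi     suv           29
4    24    Wes     suv           27
sort by fare_plus_3:
   fare driver vehicle  fare_plus_3
4    24    Wes     suv           27
2    26   Ravi     suv           29
sum of column 'fare_plus_3' → 56

56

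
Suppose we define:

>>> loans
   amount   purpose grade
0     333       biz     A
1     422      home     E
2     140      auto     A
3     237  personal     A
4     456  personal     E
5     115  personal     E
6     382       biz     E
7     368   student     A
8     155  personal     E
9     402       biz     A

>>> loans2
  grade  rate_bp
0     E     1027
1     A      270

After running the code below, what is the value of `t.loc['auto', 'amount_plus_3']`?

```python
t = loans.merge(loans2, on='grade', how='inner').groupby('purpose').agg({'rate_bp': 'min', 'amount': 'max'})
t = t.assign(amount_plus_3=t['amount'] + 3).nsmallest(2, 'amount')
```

143

merge on 'grade' (how='inner') → 10 rows:
   amount   purpose grade  rate_bp
0     333       biz     A      270
1     422      home     E     1027
2     140      auto     A      270
3     237  personal     A      270
4     456  personal     E     1027
5     115  personal     E     1027
6     382       biz     E     1027
7     368   student     A      270
8     155  personal     E     1027
9     402       biz     A      270
group by purpose: min(rate_bp), max(amount):
          rate_bp  amount
purpose                  
auto          270     140
biz           270     402
home         1027     422
personal      270     456
student       270     368
add column amount_plus_3 = t['amount'] + 3:
          rate_bp  amount  amount_plus_3
purpose                                 
auto          270     140            143
biz           270     402            405
home         1027     422            425
personal      270     456            459
student       270     368            371
take 2 rows with smallest amount:
         rate_bp  amount  amount_plus_3
purpose                                
auto         270     140            143
student      270     368            371
Hence 143.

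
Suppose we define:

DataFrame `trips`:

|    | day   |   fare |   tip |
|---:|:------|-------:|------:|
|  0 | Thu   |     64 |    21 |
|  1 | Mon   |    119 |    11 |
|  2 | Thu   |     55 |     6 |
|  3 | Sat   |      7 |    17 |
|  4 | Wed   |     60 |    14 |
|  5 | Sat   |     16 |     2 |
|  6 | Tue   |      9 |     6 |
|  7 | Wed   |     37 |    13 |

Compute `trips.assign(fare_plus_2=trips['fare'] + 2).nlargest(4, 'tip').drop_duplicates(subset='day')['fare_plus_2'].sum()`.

add column fare_plus_2 = trips['fare'] + 2:
   day  fare  tip  fare_plus_2
0  Thu    64   21           66
1  Mon   119   11          121
2  Thu    55    6           57
3  Sat     7   17            9
4  Wed    60   14           62
5  Sat    16    2           18
6  Tue     9    6           11
7  Wed    37   13           39
take 4 rows with largest tip:
   day  fare  tip  fare_plus_2
0  Thu    64   21           66
3  Sat     7   17            9
4  Wed    60   14           62
7  Wed    37   13           39
drop duplicate day (keep=first):
   day  fare  tip  fare_plus_2
0  Thu    64   21           66
3  Sat     7   17            9
4  Wed    60   14           62
Taking the sum of column 'fare_plus_2' gives 137.

137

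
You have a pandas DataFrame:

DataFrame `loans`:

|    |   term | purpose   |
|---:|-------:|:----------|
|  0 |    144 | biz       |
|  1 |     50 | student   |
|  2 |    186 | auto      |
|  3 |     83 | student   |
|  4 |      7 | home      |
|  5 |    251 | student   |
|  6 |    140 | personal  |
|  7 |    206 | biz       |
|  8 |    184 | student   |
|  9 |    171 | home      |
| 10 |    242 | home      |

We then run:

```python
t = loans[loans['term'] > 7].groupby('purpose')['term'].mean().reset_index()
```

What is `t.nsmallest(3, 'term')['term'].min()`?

filter rows where term > 7:
    term   purpose
0    144       biz
1     50   student
2    186      auto
3     83   student
5    251   student
6    140  personal
7    206       biz
8    184   student
9    171      home
10   242      home
group by purpose, mean of term:
purpose
auto        186.0
biz         175.0
home        206.5
personal    140.0
student     142.0
Name: term, dtype: float64
reset_index():
    purpose   term
0      auto  186.0
1       biz  175.0
2      home  206.5
3  personal  140.0
4   student  142.0
take 3 rows with smallest term:
    purpose   term
3  personal  140.0
4   student  142.0
1       biz  175.0
Then the min of column 'term': 140.0

140.0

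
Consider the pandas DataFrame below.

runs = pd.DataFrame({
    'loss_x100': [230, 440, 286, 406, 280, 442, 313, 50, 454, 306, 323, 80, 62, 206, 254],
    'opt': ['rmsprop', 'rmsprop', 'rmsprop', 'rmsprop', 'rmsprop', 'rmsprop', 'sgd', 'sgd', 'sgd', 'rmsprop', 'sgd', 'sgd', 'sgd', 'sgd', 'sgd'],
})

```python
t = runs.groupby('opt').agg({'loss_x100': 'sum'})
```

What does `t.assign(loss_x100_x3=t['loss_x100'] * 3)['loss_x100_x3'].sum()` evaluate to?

12396

group by opt, sum of loss_x100:
         loss_x100
opt               
rmsprop       2390
sgd           1742
add column loss_x100_x3 = t['loss_x100'] * 3:
         loss_x100  loss_x100_x3
opt                             
rmsprop       2390          7170
sgd           1742          5226
Hence 12396.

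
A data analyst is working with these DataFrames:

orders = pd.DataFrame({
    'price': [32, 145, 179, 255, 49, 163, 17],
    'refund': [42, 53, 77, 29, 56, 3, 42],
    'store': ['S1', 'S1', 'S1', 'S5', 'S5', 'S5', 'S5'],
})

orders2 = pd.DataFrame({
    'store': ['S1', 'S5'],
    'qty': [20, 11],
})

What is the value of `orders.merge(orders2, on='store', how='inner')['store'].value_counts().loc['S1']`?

3

merge on 'store' (how='inner') → 7 rows:
   price  refund store  qty
0     32      42    S1   20
1    145      53    S1   20
2    179      77    S1   20
3    255      29    S5   11
4     49      56    S5   11
5    163       3    S5   11
6     17      42    S5   11
value_counts of store:
store
S5    4
S1    3
Name: count, dtype: int64
Finally, value at index 'S1' = 3.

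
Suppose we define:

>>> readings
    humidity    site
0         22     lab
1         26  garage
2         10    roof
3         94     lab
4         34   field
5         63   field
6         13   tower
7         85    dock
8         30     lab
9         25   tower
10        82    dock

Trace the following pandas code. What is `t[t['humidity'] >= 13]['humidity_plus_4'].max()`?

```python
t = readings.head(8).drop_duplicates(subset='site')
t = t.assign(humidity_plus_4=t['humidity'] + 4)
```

take first 8 rows:
   humidity    site
0        22     lab
1        26  garage
2        10    roof
3        94     lab
4        34   field
5        63   field
6        13   tower
7        85    dock
drop duplicate site (keep=first):
   humidity    site
0        22     lab
1        26  garage
2        10    roof
4        34   field
6        13   tower
7        85    dock
add column humidity_plus_4 = t['humidity'] + 4:
   humidity    site  humidity_plus_4
0        22     lab               26
1        26  garage               30
2        10    roof               14
4        34   field               38
6        13   tower               17
7        85    dock               89
filter rows where humidity >= 13:
   humidity    site  humidity_plus_4
0        22     lab               26
1        26  garage               30
4        34   field               38
6        13   tower               17
7        85    dock               89
The max of column 'humidity_plus_4' is 89.

89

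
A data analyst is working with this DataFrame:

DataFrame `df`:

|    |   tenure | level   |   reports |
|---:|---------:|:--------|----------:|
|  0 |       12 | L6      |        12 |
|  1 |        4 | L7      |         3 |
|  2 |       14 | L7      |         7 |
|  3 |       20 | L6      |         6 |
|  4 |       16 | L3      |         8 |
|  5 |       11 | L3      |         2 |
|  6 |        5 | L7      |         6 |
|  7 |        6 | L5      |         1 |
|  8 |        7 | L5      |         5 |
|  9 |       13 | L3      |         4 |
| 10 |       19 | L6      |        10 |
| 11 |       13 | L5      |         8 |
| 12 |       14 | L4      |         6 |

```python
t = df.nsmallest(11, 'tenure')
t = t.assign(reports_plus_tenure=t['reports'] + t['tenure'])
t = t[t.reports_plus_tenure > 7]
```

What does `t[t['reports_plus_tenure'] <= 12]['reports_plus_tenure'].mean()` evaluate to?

take 11 rows with smallest tenure:
    tenure level  reports
1        4    L7        3
6        5    L7        6
7        6    L5        1
8        7    L5        5
5       11    L3        2
0       12    L6       12
9       13    L3        4
11      13    L5        8
2       14    L7        7
12      14    L4        6
4       16    L3        8
add column reports_plus_tenure = t['reports'] + t['tenure']:
    tenure level  reports  reports_plus_tenure
1        4    L7        3                    7
6        5    L7        6                   11
7        6    L5        1                    7
8        7    L5        5                   12
5       11    L3        2                   13
0       12    L6       12                   24
9       13    L3        4                   17
11      13    L5        8                   21
2       14    L7        7                   21
12      14    L4        6                   20
4       16    L3        8                   24
filter rows where reports_plus_tenure > 7:
    tenure level  reports  reports_plus_tenure
6        5    L7        6                   11
8        7    L5        5                   12
5       11    L3        2                   13
0       12    L6       12                   24
9       13    L3        4                   17
11      13    L5        8                   21
2       14    L7        7                   21
12      14    L4        6                   20
4       16    L3        8                   24
filter rows where reports_plus_tenure <= 12:
   tenure level  reports  reports_plus_tenure
6       5    L7        6                   11
8       7    L5        5                   12

11.5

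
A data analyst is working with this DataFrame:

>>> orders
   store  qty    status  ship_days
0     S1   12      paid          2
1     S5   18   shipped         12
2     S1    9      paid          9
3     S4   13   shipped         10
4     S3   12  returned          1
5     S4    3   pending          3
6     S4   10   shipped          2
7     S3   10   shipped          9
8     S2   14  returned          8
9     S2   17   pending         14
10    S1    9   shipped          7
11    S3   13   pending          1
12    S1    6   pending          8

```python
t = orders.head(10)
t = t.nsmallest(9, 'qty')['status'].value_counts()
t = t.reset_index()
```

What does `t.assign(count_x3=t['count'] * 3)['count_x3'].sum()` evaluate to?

take first 10 rows:
  store  qty    status  ship_days
0    S1   12      paid          2
1    S5   18   shipped         12
2    S1    9      paid          9
3    S4   13   shipped         10
4    S3   12  returned          1
5    S4    3   pending          3
6    S4   10   shipped          2
7    S3   10   shipped          9
8    S2   14  returned          8
9    S2   17   pending         14
take 9 rows with smallest qty:
  store  qty    status  ship_days
5    S4    3   pending          3
2    S1    9      paid          9
6    S4   10   shipped          2
7    S3   10   shipped          9
0    S1   12      paid          2
4    S3   12  returned          1
3    S4   13   shipped         10
8    S2   14  returned          8
9    S2   17   pending         14
value_counts of status:
status
shipped     3
pending     2
paid        2
returned    2
Name: count, dtype: int64
reset_index():
     status  count
0   shipped      3
1   pending      2
2      paid      2
3  returned      2
add column count_x3 = t['count'] * 3:
     status  count  count_x3
0   shipped      3         9
1   pending      2         6
2      paid      2         6
3  returned      2         6
Hence 27.

27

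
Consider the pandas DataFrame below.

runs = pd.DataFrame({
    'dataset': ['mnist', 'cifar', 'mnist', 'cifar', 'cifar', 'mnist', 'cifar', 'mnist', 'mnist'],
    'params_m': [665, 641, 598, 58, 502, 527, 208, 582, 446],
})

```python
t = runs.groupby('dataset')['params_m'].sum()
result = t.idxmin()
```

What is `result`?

group by dataset, sum of params_m:
dataset
cifar    1409
mnist    2818
Name: params_m, dtype: int64

cifar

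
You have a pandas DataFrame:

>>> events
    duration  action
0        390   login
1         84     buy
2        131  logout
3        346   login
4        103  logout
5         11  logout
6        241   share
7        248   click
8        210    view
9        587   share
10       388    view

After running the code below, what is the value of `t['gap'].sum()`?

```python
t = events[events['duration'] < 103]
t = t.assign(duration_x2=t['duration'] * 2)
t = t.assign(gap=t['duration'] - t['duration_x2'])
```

-95

filter rows where duration < 103:
   duration  action
1        84     buy
5        11  logout
add column duration_x2 = t['duration'] * 2:
   duration  action  duration_x2
1        84     buy          168
5        11  logout           22
add column gap = t['duration'] - t['duration_x2']:
   duration  action  duration_x2  gap
1        84     buy          168  -84
5        11  logout           22  -11
Finally, sum of column 'gap' = -95.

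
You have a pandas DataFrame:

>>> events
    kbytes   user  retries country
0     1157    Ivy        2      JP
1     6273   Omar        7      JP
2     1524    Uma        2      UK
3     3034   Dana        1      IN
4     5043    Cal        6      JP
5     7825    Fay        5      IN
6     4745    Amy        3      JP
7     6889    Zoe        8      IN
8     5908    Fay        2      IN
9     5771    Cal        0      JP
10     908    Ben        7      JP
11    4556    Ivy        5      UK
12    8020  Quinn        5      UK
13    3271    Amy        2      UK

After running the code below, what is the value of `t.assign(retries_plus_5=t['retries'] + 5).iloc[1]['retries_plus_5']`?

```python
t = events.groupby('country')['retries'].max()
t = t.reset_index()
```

group by country, max of retries:
country
IN    8
JP    7
UK    5
Name: retries, dtype: int64
reset_index():
  country  retries
0      IN        8
1      JP        7
2      UK        5
add column retries_plus_5 = t['retries'] + 5:
  country  retries  retries_plus_5
0      IN        8              13
1      JP        7              12
2      UK        5              10
Reading off the value at position 1, column 'retries_plus_5', we get 12.

12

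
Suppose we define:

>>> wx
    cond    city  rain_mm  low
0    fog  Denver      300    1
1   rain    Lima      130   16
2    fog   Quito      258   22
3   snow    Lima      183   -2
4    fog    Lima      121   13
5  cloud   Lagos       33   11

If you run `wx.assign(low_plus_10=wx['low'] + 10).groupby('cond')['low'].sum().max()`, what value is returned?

add column low_plus_10 = wx['low'] + 10:
    cond    city  rain_mm  low  low_plus_10
0    fog  Denver      300    1           11
1   rain    Lima      130   16           26
2    fog   Quito      258   22           32
3   snow    Lima      183   -2            8
4    fog    Lima      121   13           23
5  cloud   Lagos       33   11           21
group by cond, sum of low:
cond
cloud    11
fog      36
rain     16
snow     -2
Name: low, dtype: int64
Then the max of the resulting series: 36

36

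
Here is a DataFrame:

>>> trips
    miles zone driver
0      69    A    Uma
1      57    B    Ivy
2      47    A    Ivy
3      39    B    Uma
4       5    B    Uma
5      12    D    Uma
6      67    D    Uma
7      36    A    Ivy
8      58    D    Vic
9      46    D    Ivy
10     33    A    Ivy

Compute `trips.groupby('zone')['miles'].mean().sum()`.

125.666666667

group by zone, mean of miles:
zone
A    46.250000
B    33.666667
D    45.750000
Name: miles, dtype: float64
So sum() = 125.666666667.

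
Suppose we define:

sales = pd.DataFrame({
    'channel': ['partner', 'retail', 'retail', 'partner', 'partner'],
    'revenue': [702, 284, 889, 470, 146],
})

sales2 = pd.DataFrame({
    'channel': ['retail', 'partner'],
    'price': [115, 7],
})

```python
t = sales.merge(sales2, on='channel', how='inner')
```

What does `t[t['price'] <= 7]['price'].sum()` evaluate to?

merge on 'channel' (how='inner') → 5 rows:
   channel  revenue  price
0  partner      702      7
1   retail      284    115
2   retail      889    115
3  partner      470      7
4  partner      146      7
filter rows where price <= 7:
   channel  revenue  price
0  partner      702      7
3  partner      470      7
4  partner      146      7

21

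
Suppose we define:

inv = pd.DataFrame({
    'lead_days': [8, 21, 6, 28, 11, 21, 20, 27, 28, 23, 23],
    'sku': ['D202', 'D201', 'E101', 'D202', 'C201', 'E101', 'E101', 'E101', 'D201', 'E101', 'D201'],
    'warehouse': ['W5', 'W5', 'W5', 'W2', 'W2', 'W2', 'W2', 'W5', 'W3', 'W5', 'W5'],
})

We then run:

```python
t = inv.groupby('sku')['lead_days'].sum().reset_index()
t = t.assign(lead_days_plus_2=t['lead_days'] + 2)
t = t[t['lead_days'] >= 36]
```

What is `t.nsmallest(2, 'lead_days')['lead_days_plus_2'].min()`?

38

group by sku, sum of lead_days:
sku
C201    11
D201    72
D202    36
E101    97
Name: lead_days, dtype: int64
reset_index():
    sku  lead_days
0  C201         11
1  D201         72
2  D202         36
3  E101         97
add column lead_days_plus_2 = t['lead_days'] + 2:
    sku  lead_days  lead_days_plus_2
0  C201         11                13
1  D201         72                74
2  D202         36                38
3  E101         97                99
filter rows where lead_days >= 36:
    sku  lead_days  lead_days_plus_2
1  D201         72                74
2  D202         36                38
3  E101         97                99
take 2 rows with smallest lead_days:
    sku  lead_days  lead_days_plus_2
2  D202         36                38
1  D201         72                74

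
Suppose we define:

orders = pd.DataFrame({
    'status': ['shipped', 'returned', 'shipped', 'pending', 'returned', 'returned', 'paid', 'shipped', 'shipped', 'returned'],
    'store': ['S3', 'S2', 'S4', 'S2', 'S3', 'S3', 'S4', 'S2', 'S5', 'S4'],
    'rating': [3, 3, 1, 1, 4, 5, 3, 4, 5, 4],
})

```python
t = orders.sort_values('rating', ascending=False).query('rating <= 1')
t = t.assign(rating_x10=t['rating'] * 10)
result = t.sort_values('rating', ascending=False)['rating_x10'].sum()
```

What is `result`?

20

sort by rating descending:
     status store  rating
5  returned    S3       5
8   shipped    S5       5
4  returned    S3       4
7   shipped    S2       4
9  returned    S4       4
0   shipped    S3       3
1  returned    S2       3
6      paid    S4       3
2   shipped    S4       1
3   pending    S2       1
filter rows where rating <= 1:
    status store  rating
2  shipped    S4       1
3  pending    S2       1
add column rating_x10 = t['rating'] * 10:
    status store  rating  rating_x10
2  shipped    S4       1          10
3  pending    S2       1          10
sort by rating descending:
    status store  rating  rating_x10
2  shipped    S4       1          10
3  pending    S2       1          10
Then the sum of column 'rating_x10': 20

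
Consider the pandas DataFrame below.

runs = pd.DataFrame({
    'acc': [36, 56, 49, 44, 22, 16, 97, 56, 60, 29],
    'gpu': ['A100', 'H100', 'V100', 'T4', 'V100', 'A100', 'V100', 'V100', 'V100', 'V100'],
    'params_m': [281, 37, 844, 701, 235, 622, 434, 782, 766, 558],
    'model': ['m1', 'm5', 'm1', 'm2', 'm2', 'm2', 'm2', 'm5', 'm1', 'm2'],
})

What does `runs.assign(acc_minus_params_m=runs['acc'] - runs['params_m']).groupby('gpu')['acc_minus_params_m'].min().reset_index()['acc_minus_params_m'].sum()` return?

add column acc_minus_params_m = runs['acc'] - runs['params_m']:
   acc   gpu  params_m model  acc_minus_params_m
0   36  A100       281    m1                -245
1   56  H100        37    m5                  19
2   49  V100       844    m1                -795
3   44    T4       701    m2                -657
4   22  V100       235    m2                -213
5   16  A100       622    m2                -606
6   97  V100       434    m2                -337
7   56  V100       782    m5                -726
8   60  V100       766    m1                -706
9   29  V100       558    m2                -529
group by gpu, min of acc_minus_params_m:
gpu
A100   -606
H100     19
T4     -657
V100   -795
Name: acc_minus_params_m, dtype: int64
reset_index():
    gpu  acc_minus_params_m
0  A100                -606
1  H100                  19
2    T4                -657
3  V100                -795
Then the sum of column 'acc_minus_params_m': -2039

-2039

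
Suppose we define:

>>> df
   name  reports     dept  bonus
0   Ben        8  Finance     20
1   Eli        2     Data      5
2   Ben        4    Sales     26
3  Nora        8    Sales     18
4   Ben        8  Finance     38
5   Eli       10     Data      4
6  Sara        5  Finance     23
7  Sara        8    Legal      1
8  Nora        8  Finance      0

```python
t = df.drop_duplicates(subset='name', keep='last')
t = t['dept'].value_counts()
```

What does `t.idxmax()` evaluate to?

Finance

drop duplicate name (keep=last):
   name  reports     dept  bonus
4   Ben        8  Finance     38
5   Eli       10     Data      4
7  Sara        8    Legal      1
8  Nora        8  Finance      0
value_counts of dept:
dept
Finance    2
Data       1
Legal      1
Name: count, dtype: int64
Finally, label with the largest value = Finance.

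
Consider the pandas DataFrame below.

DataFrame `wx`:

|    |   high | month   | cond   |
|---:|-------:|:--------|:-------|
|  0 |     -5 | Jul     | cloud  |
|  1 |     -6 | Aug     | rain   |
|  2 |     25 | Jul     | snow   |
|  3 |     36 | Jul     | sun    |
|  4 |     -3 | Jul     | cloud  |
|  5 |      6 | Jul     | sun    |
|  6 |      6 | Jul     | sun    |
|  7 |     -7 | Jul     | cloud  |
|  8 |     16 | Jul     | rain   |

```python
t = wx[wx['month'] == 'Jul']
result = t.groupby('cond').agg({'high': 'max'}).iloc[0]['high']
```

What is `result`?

-3

filter rows where month == 'Jul':
   high month   cond
0    -5   Jul  cloud
2    25   Jul   snow
3    36   Jul    sun
4    -3   Jul  cloud
5     6   Jul    sun
6     6   Jul    sun
7    -7   Jul  cloud
8    16   Jul   rain
group by cond, max of high:
       high
cond       
cloud    -3
rain     16
snow     25
sun      36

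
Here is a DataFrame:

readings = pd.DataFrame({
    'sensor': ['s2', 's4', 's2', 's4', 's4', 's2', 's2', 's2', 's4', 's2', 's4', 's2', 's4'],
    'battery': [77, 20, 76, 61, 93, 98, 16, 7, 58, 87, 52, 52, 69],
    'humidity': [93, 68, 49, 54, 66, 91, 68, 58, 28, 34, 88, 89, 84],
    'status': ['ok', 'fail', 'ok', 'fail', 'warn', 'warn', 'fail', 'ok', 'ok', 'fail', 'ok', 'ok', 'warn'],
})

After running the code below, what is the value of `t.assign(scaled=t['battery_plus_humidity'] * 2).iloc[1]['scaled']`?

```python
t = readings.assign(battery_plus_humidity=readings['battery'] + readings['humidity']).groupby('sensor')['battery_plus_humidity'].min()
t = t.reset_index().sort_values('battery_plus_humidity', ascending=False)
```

add column battery_plus_humidity = readings['battery'] + readings['humidity']:
   sensor  battery  humidity status  battery_plus_humidity
0      s2       77        93     ok                    170
1      s4       20        68   fail                     88
2      s2       76        49     ok                    125
3      s4       61        54   fail                    115
4      s4       93        66   warn                    159
5      s2       98        91   warn                    189
6      s2       16        68   fail                     84
7      s2        7        58     ok                     65
8      s4       58        28     ok                     86
9      s2       87        34   fail                    121
10     s4       52        88     ok                    140
11     s2       52        89     ok                    141
12     s4       69        84   warn                    153
group by sensor, min of battery_plus_humidity:
sensor
s2    65
s4    86
Name: battery_plus_humidity, dtype: int64
reset_index():
  sensor  battery_plus_humidity
0     s2                     65
1     s4                     86
sort by battery_plus_humidity descending:
  sensor  battery_plus_humidity
1     s4                     86
0     s2                     65
add column scaled = t['battery_plus_humidity'] * 2:
  sensor  battery_plus_humidity  scaled
1     s4                     86     172
0     s2                     65     130

130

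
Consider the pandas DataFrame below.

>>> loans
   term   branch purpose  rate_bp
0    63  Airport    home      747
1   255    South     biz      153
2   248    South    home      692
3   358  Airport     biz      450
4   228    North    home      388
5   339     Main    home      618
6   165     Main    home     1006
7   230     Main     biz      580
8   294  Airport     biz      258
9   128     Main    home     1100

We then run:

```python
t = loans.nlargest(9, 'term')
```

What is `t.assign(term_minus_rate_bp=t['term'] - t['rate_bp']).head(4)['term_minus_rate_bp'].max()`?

102

take 9 rows with largest term:
   term   branch purpose  rate_bp
3   358  Airport     biz      450
5   339     Main    home      618
8   294  Airport     biz      258
1   255    South     biz      153
2   248    South    home      692
7   230     Main     biz      580
4   228    North    home      388
6   165     Main    home     1006
9   128     Main    home     1100
add column term_minus_rate_bp = t['term'] - t['rate_bp']:
   term   branch purpose  rate_bp  term_minus_rate_bp
3   358  Airport     biz      450                 -92
5   339     Main    home      618                -279
8   294  Airport     biz      258                  36
1   255    South     biz      153                 102
2   248    South    home      692                -444
7   230     Main     biz      580                -350
4   228    North    home      388                -160
6   165     Main    home     1006                -841
9   128     Main    home     1100                -972
take first 4 rows:
   term   branch purpose  rate_bp  term_minus_rate_bp
3   358  Airport     biz      450                 -92
5   339     Main    home      618                -279
8   294  Airport     biz      258                  36
1   255    South     biz      153                 102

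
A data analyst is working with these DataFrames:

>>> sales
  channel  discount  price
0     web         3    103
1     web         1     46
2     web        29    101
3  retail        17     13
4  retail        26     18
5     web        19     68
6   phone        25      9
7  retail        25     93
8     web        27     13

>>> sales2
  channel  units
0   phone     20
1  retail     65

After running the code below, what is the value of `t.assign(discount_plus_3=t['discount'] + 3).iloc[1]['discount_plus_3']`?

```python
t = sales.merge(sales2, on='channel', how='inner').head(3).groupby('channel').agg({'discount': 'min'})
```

20

merge on 'channel' (how='inner') → 4 rows:
  channel  discount  price  units
0  retail        17     13     65
1  retail        26     18     65
2   phone        25      9     20
3  retail        25     93     65
take first 3 rows:
  channel  discount  price  units
0  retail        17     13     65
1  retail        26     18     65
2   phone        25      9     20
group by channel, min of discount:
         discount
channel          
phone          25
retail         17
add column discount_plus_3 = t['discount'] + 3:
         discount  discount_plus_3
channel                           
phone          25               28
retail         17               20
value at position 1, column 'discount_plus_3' → 20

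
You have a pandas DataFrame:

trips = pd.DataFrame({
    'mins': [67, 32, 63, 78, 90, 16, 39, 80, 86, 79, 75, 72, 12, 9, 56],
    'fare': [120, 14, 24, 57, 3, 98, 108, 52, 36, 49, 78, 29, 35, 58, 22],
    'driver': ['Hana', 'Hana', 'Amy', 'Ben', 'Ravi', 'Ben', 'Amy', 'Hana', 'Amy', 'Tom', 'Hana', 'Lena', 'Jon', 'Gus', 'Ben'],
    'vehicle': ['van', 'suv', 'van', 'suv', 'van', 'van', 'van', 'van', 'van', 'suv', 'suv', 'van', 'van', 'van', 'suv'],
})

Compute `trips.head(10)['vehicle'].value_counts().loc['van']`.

take first 10 rows:
   mins  fare driver vehicle
0    67   120   Hana     van
1    32    14   Hana     suv
2    63    24    Amy     van
3    78    57    Ben     suv
4    90     3   Ravi     van
5    16    98    Ben     van
6    39   108    Amy     van
7    80    52   Hana     van
8    86    36    Amy     van
9    79    49    Tom     suv
value_counts of vehicle:
vehicle
van    7
suv    3
Name: count, dtype: int64
So loc['van'] = 7.

7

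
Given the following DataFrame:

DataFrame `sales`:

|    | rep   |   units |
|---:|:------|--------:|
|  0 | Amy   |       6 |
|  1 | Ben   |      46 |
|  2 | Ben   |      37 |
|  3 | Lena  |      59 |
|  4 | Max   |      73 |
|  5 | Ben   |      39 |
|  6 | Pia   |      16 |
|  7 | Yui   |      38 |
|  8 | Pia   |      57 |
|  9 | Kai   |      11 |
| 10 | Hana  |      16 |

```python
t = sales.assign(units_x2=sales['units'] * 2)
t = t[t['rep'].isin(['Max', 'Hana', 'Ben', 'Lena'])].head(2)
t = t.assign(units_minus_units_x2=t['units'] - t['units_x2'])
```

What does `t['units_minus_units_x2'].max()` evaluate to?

-37

add column units_x2 = sales['units'] * 2:
     rep  units  units_x2
0    Amy      6        12
1    Ben     46        92
2    Ben     37        74
3   Lena     59       118
4    Max     73       146
5    Ben     39        78
6    Pia     16        32
7    Yui     38        76
8    Pia     57       114
9    Kai     11        22
10  Hana     16        32
filter rows where rep in ['Max', 'Hana', 'Ben', 'Lena']:
     rep  units  units_x2
1    Ben     46        92
2    Ben     37        74
3   Lena     59       118
4    Max     73       146
5    Ben     39        78
10  Hana     16        32
take first 2 rows:
   rep  units  units_x2
1  Ben     46        92
2  Ben     37        74
add column units_minus_units_x2 = t['units'] - t['units_x2']:
   rep  units  units_x2  units_minus_units_x2
1  Ben     46        92                   -46
2  Ben     37        74                   -37
Then the max of column 'units_minus_units_x2': -37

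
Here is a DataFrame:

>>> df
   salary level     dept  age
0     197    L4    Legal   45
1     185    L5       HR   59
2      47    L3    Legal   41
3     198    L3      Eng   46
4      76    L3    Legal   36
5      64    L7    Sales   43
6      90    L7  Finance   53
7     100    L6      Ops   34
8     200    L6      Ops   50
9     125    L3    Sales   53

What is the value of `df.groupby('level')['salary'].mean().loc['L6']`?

150.0

group by level, mean of salary:
level
L3    111.5
L4    197.0
L5    185.0
L6    150.0
L7     77.0
Name: salary, dtype: float64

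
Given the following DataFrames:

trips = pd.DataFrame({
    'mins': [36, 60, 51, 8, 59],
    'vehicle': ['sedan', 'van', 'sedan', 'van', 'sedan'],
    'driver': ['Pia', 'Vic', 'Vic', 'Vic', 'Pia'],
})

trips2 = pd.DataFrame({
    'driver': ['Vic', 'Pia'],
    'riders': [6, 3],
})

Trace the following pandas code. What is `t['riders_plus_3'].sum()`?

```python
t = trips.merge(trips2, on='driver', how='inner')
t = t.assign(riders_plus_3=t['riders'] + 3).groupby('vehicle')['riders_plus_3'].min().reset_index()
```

15

merge on 'driver' (how='inner') → 5 rows:
   mins vehicle driver  riders
0    36   sedan    Pia       3
1    60     van    Vic       6
2    51   sedan    Vic       6
3     8     van    Vic       6
4    59   sedan    Pia       3
add column riders_plus_3 = t['riders'] + 3:
   mins vehicle driver  riders  riders_plus_3
0    36   sedan    Pia       3              6
1    60     van    Vic       6              9
2    51   sedan    Vic       6              9
3     8     van    Vic       6              9
4    59   sedan    Pia       3              6
group by vehicle, min of riders_plus_3:
vehicle
sedan    6
van      9
Name: riders_plus_3, dtype: int64
reset_index():
  vehicle  riders_plus_3
0   sedan              6
1     van              9
Then the sum of column 'riders_plus_3': 15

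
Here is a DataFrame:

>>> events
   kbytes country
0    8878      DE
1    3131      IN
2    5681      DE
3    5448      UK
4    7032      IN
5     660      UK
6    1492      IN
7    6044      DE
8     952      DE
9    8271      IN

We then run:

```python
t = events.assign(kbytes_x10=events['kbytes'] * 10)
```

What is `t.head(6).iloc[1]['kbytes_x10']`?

31310

add column kbytes_x10 = events['kbytes'] * 10:
   kbytes country  kbytes_x10
0    8878      DE       88780
1    3131      IN       31310
2    5681      DE       56810
3    5448      UK       54480
4    7032      IN       70320
5     660      UK        6600
6    1492      IN       14920
7    6044      DE       60440
8     952      DE        9520
9    8271      IN       82710
take first 6 rows:
   kbytes country  kbytes_x10
0    8878      DE       88780
1    3131      IN       31310
2    5681      DE       56810
3    5448      UK       54480
4    7032      IN       70320
5     660      UK        6600
Finally, value at position 1, column 'kbytes_x10' = 31310.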